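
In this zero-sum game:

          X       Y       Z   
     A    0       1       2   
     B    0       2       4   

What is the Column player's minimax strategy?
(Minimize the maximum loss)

Column should play X, value = 0

Work:
Column player minimizes Row's maximum payoff:
Column X: max payoff to Row = 0
Column Y: max payoff to Row = 2
Column Z: max payoff to Row = 4
Minimum is 0, achieved by column X.
Minimax strategy: X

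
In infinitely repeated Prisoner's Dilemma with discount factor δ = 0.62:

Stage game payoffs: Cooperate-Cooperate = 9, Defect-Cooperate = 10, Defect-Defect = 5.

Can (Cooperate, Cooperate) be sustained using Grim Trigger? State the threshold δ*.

δ* = 0.2; since δ = 0.62 ≥ 0.2, cooperation can be sustained

Work:
For Grim Trigger:
Cooperate forever: 9/(1-δ)
Defect then punished: 10 + 5·δ/(1-δ)
Need: 9/(1-δ) ≥ 10 + 5·δ/(1-δ)
Solving: δ ≥ (T-R)/(T-P) = (10-9)/(10-5) = 0.2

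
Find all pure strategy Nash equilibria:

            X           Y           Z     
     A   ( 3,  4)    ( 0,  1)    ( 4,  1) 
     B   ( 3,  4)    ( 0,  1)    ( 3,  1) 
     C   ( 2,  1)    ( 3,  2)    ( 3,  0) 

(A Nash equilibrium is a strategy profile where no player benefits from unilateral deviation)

Nash equilibrium: (A, X), (B, X), (C, Y)

Work:
Best responses:
  P1 vs X: payoffs [3, 3, 2] → best response A/B (payoff 3)
  P1 vs Y: payoffs [0, 0, 3] → best response C (payoff 3)
  P1 vs Z: payoffs [4, 3, 3] → best response A (payoff 4)
  P2 vs A: payoffs [4, 1, 1] → best response X (payoff 4)
  P2 vs B: payoffs [4, 1, 1] → best response X (payoff 4)
  P2 vs C: payoffs [1, 2, 0] → best response Y (payoff 2)
Mutual best responses: (A,X), (B,X), (C,Y) → Nash equilibria.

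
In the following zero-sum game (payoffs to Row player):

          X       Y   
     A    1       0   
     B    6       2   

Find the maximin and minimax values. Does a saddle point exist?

Maximin = 2, Minimax = 2, Saddle: True

Work:
Row minimums: [0, 2] → maximin = 2
Column maximums: [6, 2] → minimax = 2
Saddle point exists! Game value = 2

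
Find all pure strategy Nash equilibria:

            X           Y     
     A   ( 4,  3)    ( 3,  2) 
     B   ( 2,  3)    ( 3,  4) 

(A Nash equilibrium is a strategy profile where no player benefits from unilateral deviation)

Nash equilibrium: (A, X), (B, Y)

Work:
Best responses:
  P1 vs X: payoffs [4, 2] → best response A (payoff 4)
  P1 vs Y: payoffs [3, 3] → best response A/B (payoff 3)
  P2 vs A: payoffs [3, 2] → best response X (payoff 3)
  P2 vs B: payoffs [3, 4] → best response Y (payoff 4)
Mutual best responses: (A,X), (B,Y) → Nash equilibria.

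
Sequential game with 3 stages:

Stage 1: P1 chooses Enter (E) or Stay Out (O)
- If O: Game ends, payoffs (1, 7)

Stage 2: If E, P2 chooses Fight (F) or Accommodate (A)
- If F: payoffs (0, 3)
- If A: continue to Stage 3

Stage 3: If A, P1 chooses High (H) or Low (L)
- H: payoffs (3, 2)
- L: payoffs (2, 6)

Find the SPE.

SPE: (O, F, H); Outcome (1, 7)

Work:
Stage 3: P1 chooses H (3 vs 2)
Stage 2: P2: F->3, A->2 (anticipating H). Choose F
Stage 1: P1: O->1, E->0 (anticipating F, H). Choose O
SPE path: O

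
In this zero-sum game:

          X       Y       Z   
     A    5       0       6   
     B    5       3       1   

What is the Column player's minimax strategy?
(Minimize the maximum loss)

Column should play Y, value = 3

Work:
Column player minimizes Row's maximum payoff:
Column X: max payoff to Row = 5
Column Y: max payoff to Row = 3
Column Z: max payoff to Row = 6
Minimum is 3, achieved by column Y.
Minimax strategy: Y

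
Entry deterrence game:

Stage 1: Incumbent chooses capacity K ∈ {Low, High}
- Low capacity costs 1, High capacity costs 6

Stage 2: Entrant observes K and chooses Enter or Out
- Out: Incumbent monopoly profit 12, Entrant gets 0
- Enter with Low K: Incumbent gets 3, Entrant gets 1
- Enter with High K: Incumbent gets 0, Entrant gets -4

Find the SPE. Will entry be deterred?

SPE: (High, Enter|Low, Out|High); Entry deterred. Incumbent net profit = 6

Work:
After Low K: Entrant enters (1 > 0)
After High K: Entrant stays out (-4 < 0)
Incumbent: Low → 3−1=2, High → 12−6=6
Incumbent chooses High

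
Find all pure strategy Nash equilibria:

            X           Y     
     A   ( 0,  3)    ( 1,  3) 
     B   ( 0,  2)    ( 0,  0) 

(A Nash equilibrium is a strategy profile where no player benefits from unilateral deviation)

Nash equilibrium: (A, X), (A, Y), (B, X)

Work:
Best responses:
  P1 vs X: payoffs [0, 0] → best response A/B (payoff 0)
  P1 vs Y: payoffs [1, 0] → best response A (payoff 1)
  P2 vs A: payoffs [3, 3] → best response X/Y (payoff 3)
  P2 vs B: payoffs [2, 0] → best response X (payoff 2)
Mutual best responses: (A,X), (A,Y), (B,X) → Nash equilibria.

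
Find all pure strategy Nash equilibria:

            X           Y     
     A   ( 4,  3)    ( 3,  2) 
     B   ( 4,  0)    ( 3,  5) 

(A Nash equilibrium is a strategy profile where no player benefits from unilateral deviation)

Nash equilibrium: (A, X), (B, Y)

Work:
Best responses:
  P1 vs X: payoffs [4, 4] → best response A/B (payoff 4)
  P1 vs Y: payoffs [3, 3] → best response A/B (payoff 3)
  P2 vs A: payoffs [3, 2] → best response X (payoff 3)
  P2 vs B: payoffs [0, 5] → best response Y (payoff 5)
Mutual best responses: (A,X), (B,Y) → Nash equilibria.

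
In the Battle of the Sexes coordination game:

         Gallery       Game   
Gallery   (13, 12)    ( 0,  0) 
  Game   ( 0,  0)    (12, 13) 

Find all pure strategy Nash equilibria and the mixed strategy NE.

Pure NE: (Gallery, Gallery) and (Game, Game); Mixed NE: p = 0.52, q = 0.48

Work:
Check pure NE:
(Gallery, Gallery): (13, 12) - no unilateral deviation beneficial
(Game, Game): (12, 13) - no unilateral deviation beneficial
Mixed NE: P1 plays Gallery with p = 0.52, P2 plays Gallery with q = 0.48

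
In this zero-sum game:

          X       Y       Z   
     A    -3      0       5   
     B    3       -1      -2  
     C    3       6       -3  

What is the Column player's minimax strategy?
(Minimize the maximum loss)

Column should play X, value = 3

Work:
Column player minimizes Row's maximum payoff:
Column X: max payoff to Row = 3
Column Y: max payoff to Row = 6
Column Z: max payoff to Row = 5
Minimum is 3, achieved by column X.
Minimax strategy: X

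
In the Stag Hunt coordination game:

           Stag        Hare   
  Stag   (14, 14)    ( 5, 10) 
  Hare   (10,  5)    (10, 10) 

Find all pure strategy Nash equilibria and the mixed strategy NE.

Pure NE: (Stag, Stag) and (Hare, Hare); Mixed NE: p = 0.5556, q = 0.5556

Work:
Check pure NE:
(Stag, Stag): (14, 14) - no unilateral deviation beneficial
(Hare, Hare): (10, 10) - no unilateral deviation beneficial
Mixed NE: P1 plays Stag with p = 0.5556, P2 plays Stag with q = 0.5556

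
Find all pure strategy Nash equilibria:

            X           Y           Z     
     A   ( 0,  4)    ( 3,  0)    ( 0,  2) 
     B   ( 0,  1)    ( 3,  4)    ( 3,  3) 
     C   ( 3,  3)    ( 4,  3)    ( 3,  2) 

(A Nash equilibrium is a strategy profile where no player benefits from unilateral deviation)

Nash equilibrium: (C, X), (C, Y)

Work:
Best responses:
  P1 vs X: payoffs [0, 0, 3] → best response C (payoff 3)
  P1 vs Y: payoffs [3, 3, 4] → best response C (payoff 4)
  P1 vs Z: payoffs [0, 3, 3] → best response B/C (payoff 3)
  P2 vs A: payoffs [4, 0, 2] → best response X (payoff 4)
  P2 vs B: payoffs [1, 4, 3] → best response Y (payoff 4)
  P2 vs C: payoffs [3, 3, 2] → best response X/Y (payoff 3)
Mutual best responses: (C,X), (C,Y) → Nash equilibria.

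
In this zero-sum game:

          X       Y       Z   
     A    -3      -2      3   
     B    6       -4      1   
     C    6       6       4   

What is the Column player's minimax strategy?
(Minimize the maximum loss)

Column should play Z, value = 4

Work:
Column player minimizes Row's maximum payoff:
Column X: max payoff to Row = 6
Column Y: max payoff to Row = 6
Column Z: max payoff to Row = 4
Minimum is 4, achieved by column Z.
Minimax strategy: Z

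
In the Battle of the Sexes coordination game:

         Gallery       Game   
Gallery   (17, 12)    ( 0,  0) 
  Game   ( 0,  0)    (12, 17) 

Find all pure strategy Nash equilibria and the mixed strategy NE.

Pure NE: (Gallery, Gallery) and (Game, Game); Mixed NE: p = 0.5862, q = 0.4138

Work:
Check pure NE:
(Gallery, Gallery): (17, 12) - no unilateral deviation beneficial
(Game, Game): (12, 17) - no unilateral deviation beneficial
Mixed NE: P1 plays Gallery with p = 0.5862, P2 plays Gallery with q = 0.4138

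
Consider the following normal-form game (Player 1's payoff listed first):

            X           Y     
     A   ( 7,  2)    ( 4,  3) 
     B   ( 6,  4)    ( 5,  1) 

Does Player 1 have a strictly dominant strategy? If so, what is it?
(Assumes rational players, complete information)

No strictly dominant strategy exists for Player 1

Work:
A strategy strictly dominates another if it gives a strictly higher payoff against every opponent action. Compare each pair of P1's strategies column-by-column:
  A vs B: [7 vs 6, 4 vs 5] → A does not strictly dominate B (column Y: 4 ≤ 5)
  B vs A: [6 vs 7, 5 vs 4] → B does not strictly dominate A (column X: 6 ≤ 7)
No single strategy strictly dominates all others → no strictly dominant strategy.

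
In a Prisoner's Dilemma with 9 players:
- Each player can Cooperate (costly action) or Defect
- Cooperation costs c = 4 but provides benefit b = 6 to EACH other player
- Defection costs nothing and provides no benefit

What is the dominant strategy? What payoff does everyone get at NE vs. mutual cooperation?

Dominant: Defect; NE payoff = 0; Coop payoff = 44

Work:
Defect dominates (saves cost c = 4, benefit to others is external)
NE: All defect → everyone gets 0
If all cooperate: each receives (8)×6 - 4 = 44
Social dilemma: 44 > 0 but NE gives 0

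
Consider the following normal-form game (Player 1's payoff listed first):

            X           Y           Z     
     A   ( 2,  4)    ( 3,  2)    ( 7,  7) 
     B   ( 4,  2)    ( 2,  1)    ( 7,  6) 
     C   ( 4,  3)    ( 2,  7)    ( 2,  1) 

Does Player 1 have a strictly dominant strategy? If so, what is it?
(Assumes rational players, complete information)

No strictly dominant strategy exists for Player 1

Work:
A strategy strictly dominates another if it gives a strictly higher payoff against every opponent action. Compare each pair of P1's strategies column-by-column:
  A vs B: [2 vs 4, 3 vs 2, 7 vs 7] → A does not strictly dominate B (column X: 2 ≤ 4)
  A vs C: [2 vs 4, 3 vs 2, 7 vs 2] → A does not strictly dominate C (column X: 2 ≤ 4)
  B vs A: [4 vs 2, 2 vs 3, 7 vs 7] → B does not strictly dominate A (column Y: 2 ≤ 3)
  B vs C: [4 vs 4, 2 vs 2, 7 vs 2] → B does not strictly dominate C (column X: 4 ≤ 4)
  C vs A: [4 vs 2, 2 vs 3, 2 vs 7] → C does not strictly dominate A (column Y: 2 ≤ 3)
  C vs B: [4 vs 4, 2 vs 2, 2 vs 7] → C does not strictly dominate B (column X: 4 ≤ 4)
No single strategy strictly dominates all others → no strictly dominant strategy.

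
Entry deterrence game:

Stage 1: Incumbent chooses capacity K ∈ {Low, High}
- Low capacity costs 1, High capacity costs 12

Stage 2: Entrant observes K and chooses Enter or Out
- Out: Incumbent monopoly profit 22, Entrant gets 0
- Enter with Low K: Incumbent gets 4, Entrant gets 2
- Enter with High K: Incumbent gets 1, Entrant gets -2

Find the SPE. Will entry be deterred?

SPE: (High, Enter|Low, Out|High); Entry deterred. Incumbent net profit = 10

Work:
After Low K: Entrant enters (2 > 0)
After High K: Entrant stays out (-2 < 0)
Incumbent: Low → 4−1=3, High → 22−12=10
Incumbent chooses High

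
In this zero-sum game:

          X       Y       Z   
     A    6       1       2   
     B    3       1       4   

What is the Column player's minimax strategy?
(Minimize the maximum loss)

Column should play Y, value = 1

Work:
Column player minimizes Row's maximum payoff:
Column X: max payoff to Row = 6
Column Y: max payoff to Row = 1
Column Z: max payoff to Row = 4
Minimum is 1, achieved by column Y.
Minimax strategy: Y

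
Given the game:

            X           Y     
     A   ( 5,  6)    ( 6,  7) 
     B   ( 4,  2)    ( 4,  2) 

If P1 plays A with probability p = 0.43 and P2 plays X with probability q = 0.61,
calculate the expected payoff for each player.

E[P1] = 4.5977, E[P2] = 3.8877

Work:
E[P1] = p·q·π₁(A,X) + p·(1-q)·π₁(A,Y) + (1-p)·q·π₁(B,X) + (1-p)·(1-q)·π₁(B,Y)
= 0.43·0.61·5 + 0.43·0.39·6 + 0.57·0.61·4 + 0.57·0.39·4
= 4.5977

E[P2] = 3.8877 (similar calculation)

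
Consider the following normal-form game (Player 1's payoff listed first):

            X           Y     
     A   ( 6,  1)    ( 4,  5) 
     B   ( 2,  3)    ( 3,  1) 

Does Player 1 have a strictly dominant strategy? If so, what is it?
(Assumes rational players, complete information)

Yes, Player 1's strictly dominant strategy is A

Work:
A strategy strictly dominates another if it gives a strictly higher payoff against every opponent action. Compare each pair of P1's strategies column-by-column:
  A vs B: [6 vs 2, 4 vs 3] → A strictly dominates B
  B vs A: [2 vs 6, 3 vs 4] → B does not strictly dominate A (column X: 2 ≤ 6)
A strictly dominates every other strategy → strictly dominant.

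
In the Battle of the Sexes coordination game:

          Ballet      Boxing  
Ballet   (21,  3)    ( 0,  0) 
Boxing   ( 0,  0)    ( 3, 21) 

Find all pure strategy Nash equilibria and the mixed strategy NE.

Pure NE: (Ballet, Ballet) and (Boxing, Boxing); Mixed NE: p = 0.875, q = 0.125

Work:
Check pure NE:
(Ballet, Ballet): (21, 3) - no unilateral deviation beneficial
(Boxing, Boxing): (3, 21) - no unilateral deviation beneficial
Mixed NE: P1 plays Ballet with p = 0.875, P2 plays Ballet with q = 0.125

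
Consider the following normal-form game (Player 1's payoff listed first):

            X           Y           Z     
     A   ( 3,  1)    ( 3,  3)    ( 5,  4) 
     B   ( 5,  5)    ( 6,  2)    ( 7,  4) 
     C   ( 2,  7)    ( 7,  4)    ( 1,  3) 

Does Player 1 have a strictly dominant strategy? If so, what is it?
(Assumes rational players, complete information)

No strictly dominant strategy exists for Player 1

Work:
A strategy strictly dominates another if it gives a strictly higher payoff against every opponent action. Compare each pair of P1's strategies column-by-column:
  A vs B: [3 vs 5, 3 vs 6, 5 vs 7] → A does not strictly dominate B (column X: 3 ≤ 5)
  A vs C: [3 vs 2, 3 vs 7, 5 vs 1] → A does not strictly dominate C (column Y: 3 ≤ 7)
  B vs A: [5 vs 3, 6 vs 3, 7 vs 5] → B strictly dominates A
  B vs C: [5 vs 2, 6 vs 7, 7 vs 1] → B does not strictly dominate C (column Y: 6 ≤ 7)
  C vs A: [2 vs 3, 7 vs 3, 1 vs 5] → C does not strictly dominate A (column X: 2 ≤ 3)
  C vs B: [2 vs 5, 7 vs 6, 1 vs 7] → C does not strictly dominate B (column X: 2 ≤ 5)
No single strategy strictly dominates all others → no strictly dominant strategy.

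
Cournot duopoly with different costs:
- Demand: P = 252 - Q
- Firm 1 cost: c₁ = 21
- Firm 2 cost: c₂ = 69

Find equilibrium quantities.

q₁* = 93.0, q₂* = 45.0

Work:
Reaction: q₁ = (252 - 21 - q₂)/2
Reaction: q₂ = (252 - 69 - q₁)/2
Solve simultaneously:
q₁* = (252 - 2×21 + 69)/3 = 93.0
q₂* = (252 - 2×69 + 21)/3 = 45.0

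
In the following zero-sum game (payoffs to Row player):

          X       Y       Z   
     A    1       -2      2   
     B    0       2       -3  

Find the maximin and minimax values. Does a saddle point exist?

Maximin = -2, Minimax = 1, Saddle: False

Work:
Row minimums: [-2, -3] → maximin = -2
Column maximums: [1, 2, 2] → minimax = 1
No saddle point (maximin ≠ minimax). Mixed strategy needed.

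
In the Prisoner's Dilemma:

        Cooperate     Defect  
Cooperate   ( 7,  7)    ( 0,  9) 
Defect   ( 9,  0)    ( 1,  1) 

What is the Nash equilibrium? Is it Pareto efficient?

(Defect, Defect) is NE; not Pareto efficient

Work:
Defect dominates Cooperate for both players:
If P2 cooperates: Defect (9) > Cooperate (7)
If P2 defects: Defect (1) > Cooperate (0)
NE: (Defect, Defect) with payoff (1, 1)
But (Cooperate, Cooperate) = (7, 7) Pareto dominates (1, 1)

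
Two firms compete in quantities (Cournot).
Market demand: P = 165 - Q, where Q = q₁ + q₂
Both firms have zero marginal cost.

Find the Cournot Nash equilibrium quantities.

q₁* = q₂* = 55.0; P* = 55.0

Work:
Profit: π_i = P·q_i = (a - q_i - q_j)·q_i
FOC: ∂π_i/∂q_i = a - 2q_i - q_j = 0
Reaction function: q_i = (165 - q_j)/2
Symmetry: q* = 165/3 = 55.0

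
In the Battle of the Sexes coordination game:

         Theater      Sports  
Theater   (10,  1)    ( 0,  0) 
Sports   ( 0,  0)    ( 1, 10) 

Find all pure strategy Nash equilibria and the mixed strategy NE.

Pure NE: (Theater, Theater) and (Sports, Sports); Mixed NE: p = 0.9091, q = 0.0909

Work:
Check pure NE:
(Theater, Theater): (10, 1) - no unilateral deviation beneficial
(Sports, Sports): (1, 10) - no unilateral deviation beneficial
Mixed NE: P1 plays Theater with p = 0.9091, P2 plays Theater with q = 0.0909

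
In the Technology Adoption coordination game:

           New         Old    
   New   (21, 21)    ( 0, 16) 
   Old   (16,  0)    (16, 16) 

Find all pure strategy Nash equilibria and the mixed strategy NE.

Pure NE: (New, New) and (Old, Old); Mixed NE: p = 0.7619, q = 0.7619

Work:
Check pure NE:
(New, New): (21, 21) - no unilateral deviation beneficial
(Old, Old): (16, 16) - no unilateral deviation beneficial
Mixed NE: P1 plays New with p = 0.7619, P2 plays New with q = 0.7619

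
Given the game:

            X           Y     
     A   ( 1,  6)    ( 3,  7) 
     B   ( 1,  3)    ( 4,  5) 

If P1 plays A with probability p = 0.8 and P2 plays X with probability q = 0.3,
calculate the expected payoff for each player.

E[P1] = 2.54, E[P2] = 6.24

Work:
E[P1] = p·q·π₁(A,X) + p·(1-q)·π₁(A,Y) + (1-p)·q·π₁(B,X) + (1-p)·(1-q)·π₁(B,Y)
= 0.8·0.3·1 + 0.8·0.7·3 + 0.2·0.3·1 + 0.2·0.7·4
= 2.54

E[P2] = 6.24 (similar calculation)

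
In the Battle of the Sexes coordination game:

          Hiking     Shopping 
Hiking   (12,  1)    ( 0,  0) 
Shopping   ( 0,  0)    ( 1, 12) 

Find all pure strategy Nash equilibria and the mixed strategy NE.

Pure NE: (Hiking, Hiking) and (Shopping, Shopping); Mixed NE: p = 0.9231, q = 0.0769

Work:
Check pure NE:
(Hiking, Hiking): (12, 1) - no unilateral deviation beneficial
(Shopping, Shopping): (1, 12) - no unilateral deviation beneficial
Mixed NE: P1 plays Hiking with p = 0.9231, P2 plays Hiking with q = 0.0769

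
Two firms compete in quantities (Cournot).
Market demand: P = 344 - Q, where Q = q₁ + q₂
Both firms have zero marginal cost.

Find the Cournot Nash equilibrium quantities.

q₁* = q₂* = 114.67; P* = 114.67

Work:
Profit: π_i = P·q_i = (a - q_i - q_j)·q_i
FOC: ∂π_i/∂q_i = a - 2q_i - q_j = 0
Reaction function: q_i = (344 - q_j)/2
Symmetry: q* = 344/3 = 114.67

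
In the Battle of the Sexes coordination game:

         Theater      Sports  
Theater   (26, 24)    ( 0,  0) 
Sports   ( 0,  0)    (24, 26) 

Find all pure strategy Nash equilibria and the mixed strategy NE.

Pure NE: (Theater, Theater) and (Sports, Sports); Mixed NE: p = 0.52, q = 0.48

Work:
Check pure NE:
(Theater, Theater): (26, 24) - no unilateral deviation beneficial
(Sports, Sports): (24, 26) - no unilateral deviation beneficial
Mixed NE: P1 plays Theater with p = 0.52, P2 plays Theater with q = 0.48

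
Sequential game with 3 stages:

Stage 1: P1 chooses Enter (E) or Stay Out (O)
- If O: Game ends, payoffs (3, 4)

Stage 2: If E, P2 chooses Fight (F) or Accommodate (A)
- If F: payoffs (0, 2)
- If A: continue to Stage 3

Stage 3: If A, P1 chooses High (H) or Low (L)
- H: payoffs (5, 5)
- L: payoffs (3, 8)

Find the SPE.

SPE: (E, A, H); Outcome (5, 5)

Work:
Stage 3: P1 chooses H (5 vs 3)
Stage 2: P2: F->2, A->5 (anticipating H). Choose A
Stage 1: P1: O->3, E->5 (anticipating A, H). Choose E
SPE path: E -> A -> H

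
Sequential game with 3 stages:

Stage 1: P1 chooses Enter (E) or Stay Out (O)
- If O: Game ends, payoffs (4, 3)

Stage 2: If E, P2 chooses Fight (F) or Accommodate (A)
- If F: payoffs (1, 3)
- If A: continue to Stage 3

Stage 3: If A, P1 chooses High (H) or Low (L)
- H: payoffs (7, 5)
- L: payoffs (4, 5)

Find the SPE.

SPE: (E, A, H); Outcome (7, 5)

Work:
Stage 3: P1 chooses H (7 vs 4)
Stage 2: P2: F->3, A->5 (anticipating H). Choose A
Stage 1: P1: O->4, E->7 (anticipating A, H). Choose E
SPE path: E -> A -> H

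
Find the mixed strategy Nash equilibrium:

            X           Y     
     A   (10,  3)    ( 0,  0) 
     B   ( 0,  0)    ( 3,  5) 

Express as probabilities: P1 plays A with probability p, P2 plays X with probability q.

p = 0.625, q = 0.2308

Work:
Find probabilities that make opponent indifferent:
P2 chooses q to make P1 indifferent between A and B
P1 chooses p to make P2 indifferent between X and Y
Mixed NE: P1 plays (A: 0.625, B: 0.375), P2 plays (X: 0.2308, Y: 0.7692)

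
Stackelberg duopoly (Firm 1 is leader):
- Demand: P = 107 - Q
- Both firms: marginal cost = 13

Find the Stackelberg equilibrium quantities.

q₁* (leader) = 47.0, q₂* (follower) = 23.5

Work:
Follower's reaction: q₂ = (a - c - q₁)/2
Leader substitutes: π₁ = q₁·(a - q₁ - (a-c-q₁)/2 - c)
FOC: q₁* = (107 - 13)/2 = 47.00
Then: q₂* = (107 - 13 - 47.0)/2 = 23.50
Leader has first-mover advantage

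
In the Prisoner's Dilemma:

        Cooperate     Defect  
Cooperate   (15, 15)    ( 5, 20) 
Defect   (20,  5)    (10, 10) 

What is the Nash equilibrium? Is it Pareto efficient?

(Defect, Defect) is NE; not Pareto efficient

Work:
Defect dominates Cooperate for both players:
If P2 cooperates: Defect (20) > Cooperate (15)
If P2 defects: Defect (10) > Cooperate (5)
NE: (Defect, Defect) with payoff (10, 10)
But (Cooperate, Cooperate) = (15, 15) Pareto dominates (10, 10)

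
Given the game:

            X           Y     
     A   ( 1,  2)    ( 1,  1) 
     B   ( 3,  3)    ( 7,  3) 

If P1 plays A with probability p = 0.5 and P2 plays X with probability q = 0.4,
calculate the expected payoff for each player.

E[P1] = 3.2, E[P2] = 2.2

Work:
E[P1] = p·q·π₁(A,X) + p·(1-q)·π₁(A,Y) + (1-p)·q·π₁(B,X) + (1-p)·(1-q)·π₁(B,Y)
= 0.5·0.4·1 + 0.5·0.6·1 + 0.5·0.4·3 + 0.5·0.6·7
= 3.2

E[P2] = 2.2 (similar calculation)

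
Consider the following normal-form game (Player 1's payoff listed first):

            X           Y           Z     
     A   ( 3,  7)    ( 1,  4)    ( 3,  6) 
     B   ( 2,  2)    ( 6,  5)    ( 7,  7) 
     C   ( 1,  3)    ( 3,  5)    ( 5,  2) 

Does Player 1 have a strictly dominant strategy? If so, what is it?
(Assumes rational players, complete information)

No strictly dominant strategy exists for Player 1

Work:
A strategy strictly dominates another if it gives a strictly higher payoff against every opponent action. Compare each pair of P1's strategies column-by-column:
  A vs B: [3 vs 2, 1 vs 6, 3 vs 7] → A does not strictly dominate B (column Y: 1 ≤ 6)
  A vs C: [3 vs 1, 1 vs 3, 3 vs 5] → A does not strictly dominate C (column Y: 1 ≤ 3)
  B vs A: [2 vs 3, 6 vs 1, 7 vs 3] → B does not strictly dominate A (column X: 2 ≤ 3)
  B vs C: [2 vs 1, 6 vs 3, 7 vs 5] → B strictly dominates C
  C vs A: [1 vs 3, 3 vs 1, 5 vs 3] → C does not strictly dominate A (column X: 1 ≤ 3)
  C vs B: [1 vs 2, 3 vs 6, 5 vs 7] → C does not strictly dominate B (column X: 1 ≤ 2)
No single strategy strictly dominates all others → no strictly dominant strategy.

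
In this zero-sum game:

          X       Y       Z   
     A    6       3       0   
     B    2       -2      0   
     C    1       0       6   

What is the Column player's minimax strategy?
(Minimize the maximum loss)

Column should play Y, value = 3

Work:
Column player minimizes Row's maximum payoff:
Column X: max payoff to Row = 6
Column Y: max payoff to Row = 3
Column Z: max payoff to Row = 6
Minimum is 3, achieved by column Y.
Minimax strategy: Y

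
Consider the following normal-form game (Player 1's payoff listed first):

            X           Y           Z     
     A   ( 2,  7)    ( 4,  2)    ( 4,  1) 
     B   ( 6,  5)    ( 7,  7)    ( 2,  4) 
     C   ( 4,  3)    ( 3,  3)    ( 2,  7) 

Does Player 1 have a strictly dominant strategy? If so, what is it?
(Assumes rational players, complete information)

No strictly dominant strategy exists for Player 1

Work:
A strategy strictly dominates another if it gives a strictly higher payoff against every opponent action. Compare each pair of P1's strategies column-by-column:
  A vs B: [2 vs 6, 4 vs 7, 4 vs 2] → A does not strictly dominate B (column X: 2 ≤ 6)
  A vs C: [2 vs 4, 4 vs 3, 4 vs 2] → A does not strictly dominate C (column X: 2 ≤ 4)
  B vs A: [6 vs 2, 7 vs 4, 2 vs 4] → B does not strictly dominate A (column Z: 2 ≤ 4)
  B vs C: [6 vs 4, 7 vs 3, 2 vs 2] → B does not strictly dominate C (column Z: 2 ≤ 2)
  C vs A: [4 vs 2, 3 vs 4, 2 vs 4] → C does not strictly dominate A (column Y: 3 ≤ 4)
  C vs B: [4 vs 6, 3 vs 7, 2 vs 2] → C does not strictly dominate B (column X: 4 ≤ 6)
No single strategy strictly dominates all others → no strictly dominant strategy.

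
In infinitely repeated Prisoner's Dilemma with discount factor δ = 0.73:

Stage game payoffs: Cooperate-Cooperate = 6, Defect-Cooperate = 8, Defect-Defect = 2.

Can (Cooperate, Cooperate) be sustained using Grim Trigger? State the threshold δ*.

δ* = 0.3333; since δ = 0.73 ≥ 0.3333, cooperation can be sustained

Work:
For Grim Trigger:
Cooperate forever: 6/(1-δ)
Defect then punished: 8 + 2·δ/(1-δ)
Need: 6/(1-δ) ≥ 8 + 2·δ/(1-δ)
Solving: δ ≥ (T-R)/(T-P) = (8-6)/(8-2) = 0.3333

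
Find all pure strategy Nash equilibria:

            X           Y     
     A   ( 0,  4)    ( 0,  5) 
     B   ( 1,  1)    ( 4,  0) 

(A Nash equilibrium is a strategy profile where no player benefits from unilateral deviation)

Nash equilibrium: (B, X)

Work:
Best responses:
  P1 vs X: payoffs [0, 1] → best response B (payoff 1)
  P1 vs Y: payoffs [0, 4] → best response B (payoff 4)
  P2 vs A: payoffs [4, 5] → best response Y (payoff 5)
  P2 vs B: payoffs [1, 0] → best response X (payoff 1)
Mutual best responses: (B,X) → Nash equilibria.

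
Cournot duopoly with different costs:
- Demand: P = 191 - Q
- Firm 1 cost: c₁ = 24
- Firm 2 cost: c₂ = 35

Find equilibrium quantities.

q₁* = 59.33, q₂* = 48.33

Work:
Reaction: q₁ = (191 - 24 - q₂)/2
Reaction: q₂ = (191 - 35 - q₁)/2
Solve simultaneously:
q₁* = (191 - 2×24 + 35)/3 = 59.33
q₂* = (191 - 2×35 + 24)/3 = 48.33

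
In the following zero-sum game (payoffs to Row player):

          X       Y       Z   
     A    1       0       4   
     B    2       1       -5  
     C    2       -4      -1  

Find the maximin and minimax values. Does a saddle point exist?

Maximin = 0, Minimax = 1, Saddle: False

Work:
Row minimums: [0, -5, -4] → maximin = 0
Column maximums: [2, 1, 4] → minimax = 1
No saddle point (maximin ≠ minimax). Mixed strategy needed.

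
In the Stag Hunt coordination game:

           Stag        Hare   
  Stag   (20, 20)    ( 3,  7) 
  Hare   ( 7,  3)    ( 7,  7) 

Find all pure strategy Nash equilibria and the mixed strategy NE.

Pure NE: (Stag, Stag) and (Hare, Hare); Mixed NE: p = 0.2353, q = 0.2353

Work:
Check pure NE:
(Stag, Stag): (20, 20) - no unilateral deviation beneficial
(Hare, Hare): (7, 7) - no unilateral deviation beneficial
Mixed NE: P1 plays Stag with p = 0.2353, P2 plays Stag with q = 0.2353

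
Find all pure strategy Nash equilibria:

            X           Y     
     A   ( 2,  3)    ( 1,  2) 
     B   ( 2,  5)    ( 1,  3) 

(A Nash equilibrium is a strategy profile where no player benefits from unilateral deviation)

Nash equilibrium: (A, X), (B, X)

Work:
Best responses:
  P1 vs X: payoffs [2, 2] → best response A/B (payoff 2)
  P1 vs Y: payoffs [1, 1] → best response A/B (payoff 1)
  P2 vs A: payoffs [3, 2] → best response X (payoff 3)
  P2 vs B: payoffs [5, 3] → best response X (payoff 5)
Mutual best responses: (A,X), (B,X) → Nash equilibria.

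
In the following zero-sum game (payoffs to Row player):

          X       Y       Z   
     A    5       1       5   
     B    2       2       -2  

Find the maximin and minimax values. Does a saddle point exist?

Maximin = 1, Minimax = 2, Saddle: False

Work:
Row minimums: [1, -2] → maximin = 1
Column maximums: [5, 2, 5] → minimax = 2
No saddle point (maximin ≠ minimax). Mixed strategy needed.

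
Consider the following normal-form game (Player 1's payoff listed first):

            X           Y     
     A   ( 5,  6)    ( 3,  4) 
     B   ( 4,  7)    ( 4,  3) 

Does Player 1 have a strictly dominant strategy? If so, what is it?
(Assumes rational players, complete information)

No strictly dominant strategy exists for Player 1

Work:
A strategy strictly dominates another if it gives a strictly higher payoff against every opponent action. Compare each pair of P1's strategies column-by-column:
  A vs B: [5 vs 4, 3 vs 4] → A does not strictly dominate B (column Y: 3 ≤ 4)
  B vs A: [4 vs 5, 4 vs 3] → B does not strictly dominate A (column X: 4 ≤ 5)
No single strategy strictly dominates all others → no strictly dominant strategy.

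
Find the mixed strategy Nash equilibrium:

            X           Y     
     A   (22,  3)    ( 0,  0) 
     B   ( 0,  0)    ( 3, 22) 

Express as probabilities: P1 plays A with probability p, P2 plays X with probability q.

p = 0.88, q = 0.12

Work:
Find probabilities that make opponent indifferent:
P2 chooses q to make P1 indifferent between A and B
P1 chooses p to make P2 indifferent between X and Y
Mixed NE: P1 plays (A: 0.88, B: 0.12), P2 plays (X: 0.12, Y: 0.88)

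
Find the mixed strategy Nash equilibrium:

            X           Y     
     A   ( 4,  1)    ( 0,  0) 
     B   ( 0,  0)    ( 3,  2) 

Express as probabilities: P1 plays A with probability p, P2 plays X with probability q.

p = 0.6667, q = 0.4286

Work:
Find probabilities that make opponent indifferent:
P2 chooses q to make P1 indifferent between A and B
P1 chooses p to make P2 indifferent between X and Y
Mixed NE: P1 plays (A: 0.6667, B: 0.3333), P2 plays (X: 0.4286, Y: 0.5714)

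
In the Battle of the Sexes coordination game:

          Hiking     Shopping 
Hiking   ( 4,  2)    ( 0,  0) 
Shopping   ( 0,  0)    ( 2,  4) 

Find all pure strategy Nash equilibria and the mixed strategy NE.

Pure NE: (Hiking, Hiking) and (Shopping, Shopping); Mixed NE: p = 0.6667, q = 0.3333

Work:
Check pure NE:
(Hiking, Hiking): (4, 2) - no unilateral deviation beneficial
(Shopping, Shopping): (2, 4) - no unilateral deviation beneficial
Mixed NE: P1 plays Hiking with p = 0.6667, P2 plays Hiking with q = 0.3333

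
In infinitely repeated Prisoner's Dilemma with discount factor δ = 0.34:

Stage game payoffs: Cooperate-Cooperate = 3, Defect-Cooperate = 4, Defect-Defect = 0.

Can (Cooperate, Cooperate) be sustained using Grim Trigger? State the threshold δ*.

δ* = 0.25; since δ = 0.34 ≥ 0.25, cooperation can be sustained

Work:
For Grim Trigger:
Cooperate forever: 3/(1-δ)
Defect then punished: 4 + 0·δ/(1-δ)
Need: 3/(1-δ) ≥ 4 + 0·δ/(1-δ)
Solving: δ ≥ (T-R)/(T-P) = (4-3)/(4-0) = 0.25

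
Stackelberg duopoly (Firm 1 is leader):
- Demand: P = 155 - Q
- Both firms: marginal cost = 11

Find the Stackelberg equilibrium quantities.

q₁* (leader) = 72.0, q₂* (follower) = 36.0

Work:
Follower's reaction: q₂ = (a - c - q₁)/2
Leader substitutes: π₁ = q₁·(a - q₁ - (a-c-q₁)/2 - c)
FOC: q₁* = (155 - 11)/2 = 72.00
Then: q₂* = (155 - 11 - 72.0)/2 = 36.00
Leader has first-mover advantage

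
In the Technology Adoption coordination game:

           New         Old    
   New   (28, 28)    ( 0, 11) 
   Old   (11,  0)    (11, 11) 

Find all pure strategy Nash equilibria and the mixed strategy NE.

Pure NE: (New, New) and (Old, Old); Mixed NE: p = 0.3929, q = 0.3929

Work:
Check pure NE:
(New, New): (28, 28) - no unilateral deviation beneficial
(Old, Old): (11, 11) - no unilateral deviation beneficial
Mixed NE: P1 plays New with p = 0.3929, P2 plays New with q = 0.3929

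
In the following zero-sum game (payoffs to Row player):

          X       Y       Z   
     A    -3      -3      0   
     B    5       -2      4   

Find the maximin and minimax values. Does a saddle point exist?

Maximin = -2, Minimax = -2, Saddle: True

Work:
Row minimums: [-3, -2] → maximin = -2
Column maximums: [5, -2, 4] → minimax = -2
Saddle point exists! Game value = -2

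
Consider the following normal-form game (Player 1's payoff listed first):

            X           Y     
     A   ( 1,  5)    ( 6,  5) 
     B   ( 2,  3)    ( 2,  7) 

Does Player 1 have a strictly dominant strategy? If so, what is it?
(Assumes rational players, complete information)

No strictly dominant strategy exists for Player 1

Work:
A strategy strictly dominates another if it gives a strictly higher payoff against every opponent action. Compare each pair of P1's strategies column-by-column:
  A vs B: [1 vs 2, 6 vs 2] → A does not strictly dominate B (column X: 1 ≤ 2)
  B vs A: [2 vs 1, 2 vs 6] → B does not strictly dominate A (column Y: 2 ≤ 6)
No single strategy strictly dominates all others → no strictly dominant strategy.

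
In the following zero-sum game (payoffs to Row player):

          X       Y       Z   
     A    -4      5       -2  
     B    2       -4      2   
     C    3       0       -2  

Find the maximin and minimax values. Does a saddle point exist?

Maximin = -2, Minimax = 2, Saddle: False

Work:
Row minimums: [-4, -4, -2] → maximin = -2
Column maximums: [3, 5, 2] → minimax = 2
No saddle point (maximin ≠ minimax). Mixed strategy needed.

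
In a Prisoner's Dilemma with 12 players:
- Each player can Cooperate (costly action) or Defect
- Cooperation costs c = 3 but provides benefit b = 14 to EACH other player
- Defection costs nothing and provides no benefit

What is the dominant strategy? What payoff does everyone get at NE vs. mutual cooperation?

Dominant: Defect; NE payoff = 0; Coop payoff = 151

Work:
Defect dominates (saves cost c = 3, benefit to others is external)
NE: All defect → everyone gets 0
If all cooperate: each receives (11)×14 - 3 = 151
Social dilemma: 151 > 0 but NE gives 0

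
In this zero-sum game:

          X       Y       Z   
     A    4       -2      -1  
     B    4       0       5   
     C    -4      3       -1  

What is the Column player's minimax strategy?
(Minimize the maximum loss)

Column should play Y, value = 3

Work:
Column player minimizes Row's maximum payoff:
Column X: max payoff to Row = 4
Column Y: max payoff to Row = 3
Column Z: max payoff to Row = 5
Minimum is 3, achieved by column Y.
Minimax strategy: Y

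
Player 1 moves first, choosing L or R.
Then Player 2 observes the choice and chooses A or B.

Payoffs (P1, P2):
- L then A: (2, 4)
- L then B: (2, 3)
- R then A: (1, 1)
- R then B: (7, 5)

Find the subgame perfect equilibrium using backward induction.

P1 plays R, P2 plays A after L and B after R; Payoff (7, 5)

Work:
Backward induction:
After L: P2 chooses A → P1 gets 2
After R: P2 chooses B → P1 gets 7
P1 chooses R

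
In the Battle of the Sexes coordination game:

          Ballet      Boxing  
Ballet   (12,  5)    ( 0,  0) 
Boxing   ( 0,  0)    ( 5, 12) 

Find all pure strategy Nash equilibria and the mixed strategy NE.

Pure NE: (Ballet, Ballet) and (Boxing, Boxing); Mixed NE: p = 0.7059, q = 0.2941

Work:
Check pure NE:
(Ballet, Ballet): (12, 5) - no unilateral deviation beneficial
(Boxing, Boxing): (5, 12) - no unilateral deviation beneficial
Mixed NE: P1 plays Ballet with p = 0.7059, P2 plays Ballet with q = 0.2941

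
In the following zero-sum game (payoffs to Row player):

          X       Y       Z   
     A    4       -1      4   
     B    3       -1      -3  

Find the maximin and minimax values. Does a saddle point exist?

Maximin = -1, Minimax = -1, Saddle: True

Work:
Row minimums: [-1, -3] → maximin = -1
Column maximums: [4, -1, 4] → minimax = -1
Saddle point exists! Game value = -1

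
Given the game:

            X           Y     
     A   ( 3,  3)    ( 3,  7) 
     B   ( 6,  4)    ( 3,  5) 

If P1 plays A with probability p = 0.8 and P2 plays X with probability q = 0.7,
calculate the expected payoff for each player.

E[P1] = 3.42, E[P2] = 4.22

Work:
E[P1] = p·q·π₁(A,X) + p·(1-q)·π₁(A,Y) + (1-p)·q·π₁(B,X) + (1-p)·(1-q)·π₁(B,Y)
= 0.8·0.7·3 + 0.8·0.3·3 + 0.2·0.7·6 + 0.2·0.3·3
= 3.42

E[P2] = 4.22 (similar calculation)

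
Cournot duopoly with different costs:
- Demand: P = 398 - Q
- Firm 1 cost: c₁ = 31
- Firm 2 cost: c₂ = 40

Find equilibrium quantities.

q₁* = 125.33, q₂* = 116.33

Work:
Reaction: q₁ = (398 - 31 - q₂)/2
Reaction: q₂ = (398 - 40 - q₁)/2
Solve simultaneously:
q₁* = (398 - 2×31 + 40)/3 = 125.33
q₂* = (398 - 2×40 + 31)/3 = 116.33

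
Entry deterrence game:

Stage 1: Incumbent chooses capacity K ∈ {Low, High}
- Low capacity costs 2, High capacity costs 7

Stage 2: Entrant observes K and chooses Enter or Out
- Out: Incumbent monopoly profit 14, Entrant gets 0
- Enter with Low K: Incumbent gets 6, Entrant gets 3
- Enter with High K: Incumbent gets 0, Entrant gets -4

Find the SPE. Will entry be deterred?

SPE: (High, Enter|Low, Out|High); Entry deterred. Incumbent net profit = 7

Work:
After Low K: Entrant enters (3 > 0)
After High K: Entrant stays out (-4 < 0)
Incumbent: Low → 6−2=4, High → 14−7=7
Incumbent chooses High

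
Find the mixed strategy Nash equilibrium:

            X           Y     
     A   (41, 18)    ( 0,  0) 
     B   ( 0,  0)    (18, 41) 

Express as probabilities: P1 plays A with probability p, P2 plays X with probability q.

p = 0.6949, q = 0.3051

Work:
Find probabilities that make opponent indifferent:
P2 chooses q to make P1 indifferent between A and B
P1 chooses p to make P2 indifferent between X and Y
Mixed NE: P1 plays (A: 0.6949, B: 0.3051), P2 plays (X: 0.3051, Y: 0.6949)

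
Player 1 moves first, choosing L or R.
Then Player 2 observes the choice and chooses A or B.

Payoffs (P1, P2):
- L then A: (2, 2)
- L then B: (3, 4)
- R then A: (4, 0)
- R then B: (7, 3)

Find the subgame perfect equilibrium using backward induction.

P1 plays R, P2 plays B after L and B after R; Payoff (7, 3)

Work:
Backward induction:
After L: P2 chooses B → P1 gets 3
After R: P2 chooses B → P1 gets 7
P1 chooses R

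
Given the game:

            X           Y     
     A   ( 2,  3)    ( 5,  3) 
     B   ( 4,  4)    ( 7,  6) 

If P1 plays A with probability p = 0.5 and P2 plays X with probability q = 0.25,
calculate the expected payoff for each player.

E[P1] = 5.25, E[P2] = 4.25

Work:
E[P1] = p·q·π₁(A,X) + p·(1-q)·π₁(A,Y) + (1-p)·q·π₁(B,X) + (1-p)·(1-q)·π₁(B,Y)
= 0.5·0.25·2 + 0.5·0.75·5 + 0.5·0.25·4 + 0.5·0.75·7
= 5.25

E[P2] = 4.25 (similar calculation)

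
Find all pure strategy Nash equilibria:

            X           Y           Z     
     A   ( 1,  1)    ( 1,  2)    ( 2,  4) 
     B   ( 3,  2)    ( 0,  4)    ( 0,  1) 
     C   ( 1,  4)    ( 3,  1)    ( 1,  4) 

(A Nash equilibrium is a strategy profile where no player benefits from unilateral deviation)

Nash equilibrium: (A, Z)

Work:
Best responses:
  P1 vs X: payoffs [1, 3, 1] → best response B (payoff 3)
  P1 vs Y: payoffs [1, 0, 3] → best response C (payoff 3)
  P1 vs Z: payoffs [2, 0, 1] → best response A (payoff 2)
  P2 vs A: payoffs [1, 2, 4] → best response Z (payoff 4)
  P2 vs B: payoffs [2, 4, 1] → best response Y (payoff 4)
  P2 vs C: payoffs [4, 1, 4] → best response X/Z (payoff 4)
Mutual best responses: (A,Z) → Nash equilibria.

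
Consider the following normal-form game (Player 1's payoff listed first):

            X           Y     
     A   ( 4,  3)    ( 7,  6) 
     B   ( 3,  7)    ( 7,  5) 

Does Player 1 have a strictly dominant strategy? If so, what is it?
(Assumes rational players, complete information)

No strictly dominant strategy exists for Player 1

Work:
A strategy strictly dominates another if it gives a strictly higher payoff against every opponent action. Compare each pair of P1's strategies column-by-column:
  A vs B: [4 vs 3, 7 vs 7] → A does not strictly dominate B (column Y: 7 ≤ 7)
  B vs A: [3 vs 4, 7 vs 7] → B does not strictly dominate A (column X: 3 ≤ 4)
No single strategy strictly dominates all others → no strictly dominant strategy.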